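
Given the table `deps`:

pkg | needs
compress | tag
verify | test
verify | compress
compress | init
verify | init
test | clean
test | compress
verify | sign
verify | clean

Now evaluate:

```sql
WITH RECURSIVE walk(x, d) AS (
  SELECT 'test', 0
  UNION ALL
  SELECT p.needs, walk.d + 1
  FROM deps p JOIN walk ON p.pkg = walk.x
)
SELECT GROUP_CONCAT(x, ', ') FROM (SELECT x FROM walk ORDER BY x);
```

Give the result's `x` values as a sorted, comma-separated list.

Base: (test, d=0).
Iteration 1: edges from {test} -> (clean, d=1), (compress, d=1).
Iteration 2: edges from {clean,compress} -> (init, d=2), (tag, d=2).
Iteration 3: no outgoing edges from {init,tag}; recursion stops.

clean, compress, init, tag, test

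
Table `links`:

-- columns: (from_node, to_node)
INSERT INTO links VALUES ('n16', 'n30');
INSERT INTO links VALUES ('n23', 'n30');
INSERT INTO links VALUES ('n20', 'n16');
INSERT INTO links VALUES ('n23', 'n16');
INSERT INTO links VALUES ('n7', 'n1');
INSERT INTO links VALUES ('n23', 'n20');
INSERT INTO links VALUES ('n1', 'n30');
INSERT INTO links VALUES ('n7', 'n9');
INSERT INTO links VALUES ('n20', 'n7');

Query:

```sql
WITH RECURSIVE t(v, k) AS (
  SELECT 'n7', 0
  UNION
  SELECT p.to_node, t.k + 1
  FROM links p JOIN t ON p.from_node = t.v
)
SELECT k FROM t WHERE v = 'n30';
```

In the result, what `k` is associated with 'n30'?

Base: (n7, k=0).
Iteration 1: edges from {n7} -> (n1, k=1), (n9, k=1).
Iteration 2: edges from {n1,n9} -> (n30, k=2).
Iteration 3: no outgoing edges from {n30}; recursion stops.

2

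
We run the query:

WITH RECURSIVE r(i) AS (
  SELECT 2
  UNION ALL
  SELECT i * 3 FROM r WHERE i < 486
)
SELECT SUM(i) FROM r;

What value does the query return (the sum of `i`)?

728

Base: i=2.
Iteration 1: 2 < 486 holds -> i = 2 * 3 = 6.
Iteration 2: 6 < 486 holds -> i = 6 * 3 = 18.
Iteration 3: 18 < 486 holds -> i = 18 * 3 = 54.
Iteration 4: 54 < 486 holds -> i = 54 * 3 = 162.
Iteration 5: 162 < 486 holds -> i = 162 * 3 = 486.
Iteration 6: 486 < 486 fails; recursion stops.
SUM(i) = 2 + 6 + 18 + 54 + 162 + 486 = 728.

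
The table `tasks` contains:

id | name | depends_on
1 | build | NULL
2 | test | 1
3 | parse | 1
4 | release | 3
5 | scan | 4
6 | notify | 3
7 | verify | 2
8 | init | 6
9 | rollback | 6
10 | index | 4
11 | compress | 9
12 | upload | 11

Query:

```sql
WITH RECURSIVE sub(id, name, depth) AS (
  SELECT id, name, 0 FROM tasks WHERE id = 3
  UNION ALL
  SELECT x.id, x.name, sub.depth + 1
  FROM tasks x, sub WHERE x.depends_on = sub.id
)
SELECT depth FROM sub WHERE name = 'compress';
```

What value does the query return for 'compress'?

Base: id=3 (parse) at depth 0.
Iteration 1: rows with depends_on in {3} -> release (id 4, depth 1), notify (id 6, depth 1).
Iteration 2: rows with depends_on in {4,6} -> scan (id 5, depth 2), init (id 8, depth 2), rollback (id 9, depth 2), index (id 10, depth 2).
Iteration 3: rows with depends_on in {5,8,9,10} -> compress (id 11, depth 3).
Iteration 4: rows with depends_on in {11} -> upload (id 12, depth 4).
Iteration 5: no rows with depends_on in {12}; recursion stops.

3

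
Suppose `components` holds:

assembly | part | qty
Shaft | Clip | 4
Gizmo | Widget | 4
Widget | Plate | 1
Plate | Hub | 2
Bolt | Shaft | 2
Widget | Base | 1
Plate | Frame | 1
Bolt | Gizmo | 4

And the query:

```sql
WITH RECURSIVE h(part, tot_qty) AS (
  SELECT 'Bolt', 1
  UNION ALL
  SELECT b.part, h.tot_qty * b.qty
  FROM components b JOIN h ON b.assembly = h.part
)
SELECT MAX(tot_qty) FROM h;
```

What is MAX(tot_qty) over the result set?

32

Base: (Bolt, tot_qty=1).
Iteration 1: components of {Bolt} -> Gizmo = 1*4 = 4, Shaft = 1*2 = 2.
Iteration 2: components of {Gizmo,Shaft} -> Clip = 2*4 = 8, Widget = 4*4 = 16.
Iteration 3: components of {Clip,Widget} -> Base = 16*1 = 16, Plate = 16*1 = 16.
Iteration 4: components of {Base,Plate} -> Frame = 16*1 = 16, Hub = 16*2 = 32.
Iteration 5: no further components; recursion stops.
tot_qty values: 1, 4, 2, 16, 8, 16, 16, 16, 32; the maximum is 32.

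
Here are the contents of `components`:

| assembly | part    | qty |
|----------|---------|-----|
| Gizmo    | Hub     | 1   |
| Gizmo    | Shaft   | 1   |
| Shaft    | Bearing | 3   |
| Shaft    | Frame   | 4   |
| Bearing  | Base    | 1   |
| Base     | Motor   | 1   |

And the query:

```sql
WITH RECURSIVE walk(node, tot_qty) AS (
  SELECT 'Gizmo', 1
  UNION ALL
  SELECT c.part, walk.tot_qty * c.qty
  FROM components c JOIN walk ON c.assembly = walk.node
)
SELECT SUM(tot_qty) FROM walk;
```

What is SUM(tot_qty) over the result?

16

Base: (Gizmo, tot_qty=1).
Iteration 1: components of {Gizmo} -> Hub = 1*1 = 1, Shaft = 1*1 = 1.
Iteration 2: components of {Hub,Shaft} -> Bearing = 1*3 = 3, Frame = 1*4 = 4.
Iteration 3: components of {Bearing,Frame} -> Base = 3*1 = 3.
Iteration 4: components of {Base} -> Motor = 3*1 = 3.
Iteration 5: no further components; recursion stops.
SUM(tot_qty) = 1 + 1 + 1 + 3 + 4 + 3 + 3 = 16.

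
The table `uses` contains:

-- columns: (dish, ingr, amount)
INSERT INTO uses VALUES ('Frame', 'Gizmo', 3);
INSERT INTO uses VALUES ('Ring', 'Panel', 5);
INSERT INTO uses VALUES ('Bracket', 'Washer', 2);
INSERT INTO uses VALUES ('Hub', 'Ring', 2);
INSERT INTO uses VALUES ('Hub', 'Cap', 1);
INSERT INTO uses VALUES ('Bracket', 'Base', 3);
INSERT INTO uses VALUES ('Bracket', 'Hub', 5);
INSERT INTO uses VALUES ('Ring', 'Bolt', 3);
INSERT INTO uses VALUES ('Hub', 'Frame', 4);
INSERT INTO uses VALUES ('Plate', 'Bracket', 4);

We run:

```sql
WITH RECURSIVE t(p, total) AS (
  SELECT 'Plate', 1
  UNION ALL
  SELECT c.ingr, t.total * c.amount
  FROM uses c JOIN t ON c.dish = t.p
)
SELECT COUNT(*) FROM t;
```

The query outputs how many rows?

11

Base: (Plate, total=1).
Iteration 1: components of {Plate} -> Bracket = 1*4 = 4.
Iteration 2: components of {Bracket} -> Base = 4*3 = 12, Hub = 4*5 = 20, Washer = 4*2 = 8.
Iteration 3: components of {Base,Hub,Washer} -> Cap = 20*1 = 20, Frame = 20*4 = 80, Ring = 20*2 = 40.
Iteration 4: components of {Cap,Frame,Ring} -> Bolt = 40*3 = 120, Gizmo = 80*3 = 240, Panel = 40*5 = 200.
Iteration 5: no further components; recursion stops.
Total rows emitted: 11.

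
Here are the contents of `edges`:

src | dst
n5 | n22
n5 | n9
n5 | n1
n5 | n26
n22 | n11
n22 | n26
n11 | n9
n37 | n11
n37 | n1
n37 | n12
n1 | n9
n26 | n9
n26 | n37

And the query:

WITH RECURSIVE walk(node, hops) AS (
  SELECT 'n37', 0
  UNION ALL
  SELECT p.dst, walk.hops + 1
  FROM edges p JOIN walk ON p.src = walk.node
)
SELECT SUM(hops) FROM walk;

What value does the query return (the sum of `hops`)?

7

Base: (n37, hops=0).
Iteration 1: edges from {n37} -> (n1, hops=1), (n11, hops=1), (n12, hops=1).
Iteration 2: edges from {n1,n11,n12} -> (n9, hops=2) x2. [UNION ALL keeps all 2 new rows, including repeats]
Iteration 3: no outgoing edges from {n9}; recursion stops.
SUM(hops) = 0 + 1 + 1 + 1 + 2 + 2 = 7.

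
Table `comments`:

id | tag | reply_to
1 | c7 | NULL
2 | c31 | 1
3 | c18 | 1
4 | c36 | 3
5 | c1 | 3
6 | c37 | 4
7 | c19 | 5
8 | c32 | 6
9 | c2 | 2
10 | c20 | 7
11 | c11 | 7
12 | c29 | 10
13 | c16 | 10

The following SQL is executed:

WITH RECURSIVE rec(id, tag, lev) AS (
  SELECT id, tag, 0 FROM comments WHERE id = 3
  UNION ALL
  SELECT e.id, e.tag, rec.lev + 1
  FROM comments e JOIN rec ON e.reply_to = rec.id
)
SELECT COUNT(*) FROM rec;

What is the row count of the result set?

Base: id=3 (c18) at lev 0.
Iteration 1: rows with reply_to in {3} -> c36 (id 4, lev 1), c1 (id 5, lev 1).
Iteration 2: rows with reply_to in {4,5} -> c37 (id 6, lev 2), c19 (id 7, lev 2).
Iteration 3: rows with reply_to in {6,7} -> c32 (id 8, lev 3), c20 (id 10, lev 3), c11 (id 11, lev 3).
Iteration 4: rows with reply_to in {8,10,11} -> c29 (id 12, lev 4), c16 (id 13, lev 4).
Iteration 5: no rows with reply_to in {12,13}; recursion stops.
Total rows emitted: 10.

10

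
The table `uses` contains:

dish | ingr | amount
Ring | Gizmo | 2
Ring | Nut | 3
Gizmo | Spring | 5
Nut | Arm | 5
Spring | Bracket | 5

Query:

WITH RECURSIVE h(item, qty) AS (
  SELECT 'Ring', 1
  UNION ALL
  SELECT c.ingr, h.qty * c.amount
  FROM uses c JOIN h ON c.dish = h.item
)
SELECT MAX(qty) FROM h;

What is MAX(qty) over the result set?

50

Base: (Ring, qty=1).
Iteration 1: components of {Ring} -> Gizmo = 1*2 = 2, Nut = 1*3 = 3.
Iteration 2: components of {Gizmo,Nut} -> Arm = 3*5 = 15, Spring = 2*5 = 10.
Iteration 3: components of {Arm,Spring} -> Bracket = 10*5 = 50.
Iteration 4: no further components; recursion stops.
qty values: 1, 2, 3, 10, 15, 50; the maximum is 50.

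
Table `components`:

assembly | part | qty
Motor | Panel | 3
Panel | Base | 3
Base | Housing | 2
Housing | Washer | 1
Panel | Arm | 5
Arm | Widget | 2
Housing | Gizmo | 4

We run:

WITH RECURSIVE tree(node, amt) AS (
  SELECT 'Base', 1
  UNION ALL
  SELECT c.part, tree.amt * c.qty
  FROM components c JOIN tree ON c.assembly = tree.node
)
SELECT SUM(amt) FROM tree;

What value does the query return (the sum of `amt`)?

13

Base: (Base, amt=1).
Iteration 1: components of {Base} -> Housing = 1*2 = 2.
Iteration 2: components of {Housing} -> Gizmo = 2*4 = 8, Washer = 2*1 = 2.
Iteration 3: no further components; recursion stops.
SUM(amt) = 1 + 2 + 2 + 8 = 13.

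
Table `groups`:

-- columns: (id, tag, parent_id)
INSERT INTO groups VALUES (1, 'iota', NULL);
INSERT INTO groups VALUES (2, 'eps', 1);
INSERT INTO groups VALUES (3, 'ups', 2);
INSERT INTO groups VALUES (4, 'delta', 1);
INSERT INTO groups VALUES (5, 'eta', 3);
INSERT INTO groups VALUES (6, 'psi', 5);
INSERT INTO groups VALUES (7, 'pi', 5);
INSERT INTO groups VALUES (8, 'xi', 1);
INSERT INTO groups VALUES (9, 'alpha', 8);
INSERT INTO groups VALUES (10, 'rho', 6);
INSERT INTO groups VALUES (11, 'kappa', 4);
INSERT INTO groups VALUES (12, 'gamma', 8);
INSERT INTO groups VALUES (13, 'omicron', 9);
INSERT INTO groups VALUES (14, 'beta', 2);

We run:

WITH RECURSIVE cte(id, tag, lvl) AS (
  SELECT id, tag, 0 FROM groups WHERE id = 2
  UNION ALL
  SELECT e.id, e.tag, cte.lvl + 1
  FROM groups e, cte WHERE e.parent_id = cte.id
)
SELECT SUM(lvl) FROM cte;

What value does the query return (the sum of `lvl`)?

Base: id=2 (eps) at lvl 0.
Iteration 1: rows with parent_id in {2} -> ups (id 3, lvl 1), beta (id 14, lvl 1).
Iteration 2: rows with parent_id in {3,14} -> eta (id 5, lvl 2).
Iteration 3: rows with parent_id in {5} -> psi (id 6, lvl 3), pi (id 7, lvl 3).
Iteration 4: rows with parent_id in {6,7} -> rho (id 10, lvl 4).
Iteration 5: no rows with parent_id in {10}; recursion stops.
SUM(lvl) = 0 + 1 + 1 + 2 + 3 + 3 + 4 = 14.

14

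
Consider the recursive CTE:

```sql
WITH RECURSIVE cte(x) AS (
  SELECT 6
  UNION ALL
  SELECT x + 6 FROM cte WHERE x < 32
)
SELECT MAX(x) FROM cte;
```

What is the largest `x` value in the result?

36

Base: x=6.
Iteration 1: 6 < 32 holds -> x = 6 + 6 = 12.
Iteration 2: 12 < 32 holds -> x = 12 + 6 = 18.
Iteration 3: 18 < 32 holds -> x = 18 + 6 = 24.
Iteration 4: 24 < 32 holds -> x = 24 + 6 = 30.
Iteration 5: 30 < 32 holds -> x = 30 + 6 = 36.
Iteration 6: 36 < 32 fails; recursion stops.
x values: 6, 12, 18, 24, 30, 36; the maximum is 36.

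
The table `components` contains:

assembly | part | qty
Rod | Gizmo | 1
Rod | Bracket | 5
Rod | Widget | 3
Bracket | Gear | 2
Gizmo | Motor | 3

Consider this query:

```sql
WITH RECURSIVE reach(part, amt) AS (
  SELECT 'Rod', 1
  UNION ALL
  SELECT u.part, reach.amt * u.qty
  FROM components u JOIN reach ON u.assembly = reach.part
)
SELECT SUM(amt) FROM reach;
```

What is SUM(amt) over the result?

23

Base: (Rod, amt=1).
Iteration 1: components of {Rod} -> Bracket = 1*5 = 5, Gizmo = 1*1 = 1, Widget = 1*3 = 3.
Iteration 2: components of {Bracket,Gizmo,Widget} -> Gear = 5*2 = 10, Motor = 1*3 = 3.
Iteration 3: no further components; recursion stops.
SUM(amt) = 1 + 1 + 5 + 3 + 3 + 10 = 23.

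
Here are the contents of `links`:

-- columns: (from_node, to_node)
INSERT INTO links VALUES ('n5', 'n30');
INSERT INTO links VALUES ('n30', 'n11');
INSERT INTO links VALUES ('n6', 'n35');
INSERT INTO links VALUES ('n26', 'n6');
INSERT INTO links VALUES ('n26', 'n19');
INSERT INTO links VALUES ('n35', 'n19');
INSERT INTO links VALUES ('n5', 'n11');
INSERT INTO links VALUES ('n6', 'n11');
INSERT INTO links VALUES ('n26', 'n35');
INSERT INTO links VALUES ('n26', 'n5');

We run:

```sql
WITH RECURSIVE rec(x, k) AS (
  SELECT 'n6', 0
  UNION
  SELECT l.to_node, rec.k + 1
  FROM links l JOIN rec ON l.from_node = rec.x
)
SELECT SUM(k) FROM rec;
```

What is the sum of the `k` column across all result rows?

Base: (n6, k=0).
Iteration 1: edges from {n6} -> (n11, k=1), (n35, k=1).
Iteration 2: edges from {n11,n35} -> (n19, k=2).
Iteration 3: no outgoing edges from {n19}; recursion stops.
SUM(k) = 0 + 1 + 1 + 2 = 4.

4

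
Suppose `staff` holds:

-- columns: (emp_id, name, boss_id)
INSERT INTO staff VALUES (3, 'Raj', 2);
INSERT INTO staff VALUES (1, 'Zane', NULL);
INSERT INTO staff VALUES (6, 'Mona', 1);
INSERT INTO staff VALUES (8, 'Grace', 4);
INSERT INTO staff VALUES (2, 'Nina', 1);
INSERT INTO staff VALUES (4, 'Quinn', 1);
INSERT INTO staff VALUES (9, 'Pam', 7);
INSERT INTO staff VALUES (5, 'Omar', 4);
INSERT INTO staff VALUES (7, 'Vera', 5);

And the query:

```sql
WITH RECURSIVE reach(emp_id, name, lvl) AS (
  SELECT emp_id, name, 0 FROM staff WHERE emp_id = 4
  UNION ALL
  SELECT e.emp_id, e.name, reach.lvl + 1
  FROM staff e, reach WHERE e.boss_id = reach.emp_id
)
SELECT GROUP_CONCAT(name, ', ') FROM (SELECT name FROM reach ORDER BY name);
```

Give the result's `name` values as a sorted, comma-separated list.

Grace, Omar, Pam, Quinn, Vera

Base: emp_id=4 (Quinn) at lvl 0.
Iteration 1: rows with boss_id in {4} -> Omar (id 5, lvl 1), Grace (id 8, lvl 1).
Iteration 2: rows with boss_id in {5,8} -> Vera (id 7, lvl 2).
Iteration 3: rows with boss_id in {7} -> Pam (id 9, lvl 3).
Iteration 4: no rows with boss_id in {9}; recursion stops.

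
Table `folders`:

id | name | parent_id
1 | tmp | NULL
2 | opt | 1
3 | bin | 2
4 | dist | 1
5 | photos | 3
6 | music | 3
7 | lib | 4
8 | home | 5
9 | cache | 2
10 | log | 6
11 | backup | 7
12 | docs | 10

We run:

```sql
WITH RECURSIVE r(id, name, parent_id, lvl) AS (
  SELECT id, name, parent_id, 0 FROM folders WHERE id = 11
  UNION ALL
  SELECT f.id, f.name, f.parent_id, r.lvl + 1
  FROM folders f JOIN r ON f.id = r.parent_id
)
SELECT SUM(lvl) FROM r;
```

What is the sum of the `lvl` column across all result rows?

Base: id=11 (backup), parent_id=7, lvl 0.
Iteration 1: join on id=7 -> lib (id 7, parent_id=4, lvl 1).
Iteration 2: join on id=4 -> dist (id 4, parent_id=1, lvl 2).
Iteration 3: join on id=1 -> tmp (id 1, parent_id=NULL, lvl 3).
Iteration 4: parent_id is NULL; no match; recursion stops.
SUM(lvl) = 0 + 1 + 2 + 3 = 6.

6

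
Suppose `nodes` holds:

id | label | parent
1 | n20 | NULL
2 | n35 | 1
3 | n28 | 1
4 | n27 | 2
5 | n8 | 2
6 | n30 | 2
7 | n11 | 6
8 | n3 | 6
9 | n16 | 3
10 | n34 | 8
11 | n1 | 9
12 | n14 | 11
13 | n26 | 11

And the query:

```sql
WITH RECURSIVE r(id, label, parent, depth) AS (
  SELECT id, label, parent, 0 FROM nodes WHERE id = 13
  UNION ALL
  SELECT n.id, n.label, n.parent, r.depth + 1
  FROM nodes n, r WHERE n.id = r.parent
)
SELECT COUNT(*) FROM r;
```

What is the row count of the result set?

5

Base: id=13 (n26), parent=11, depth 0.
Iteration 1: join on id=11 -> n1 (id 11, parent=9, depth 1).
Iteration 2: join on id=9 -> n16 (id 9, parent=3, depth 2).
Iteration 3: join on id=3 -> n28 (id 3, parent=1, depth 3).
Iteration 4: join on id=1 -> n20 (id 1, parent=NULL, depth 4).
Iteration 5: parent is NULL; no match; recursion stops.
Total rows emitted: 5.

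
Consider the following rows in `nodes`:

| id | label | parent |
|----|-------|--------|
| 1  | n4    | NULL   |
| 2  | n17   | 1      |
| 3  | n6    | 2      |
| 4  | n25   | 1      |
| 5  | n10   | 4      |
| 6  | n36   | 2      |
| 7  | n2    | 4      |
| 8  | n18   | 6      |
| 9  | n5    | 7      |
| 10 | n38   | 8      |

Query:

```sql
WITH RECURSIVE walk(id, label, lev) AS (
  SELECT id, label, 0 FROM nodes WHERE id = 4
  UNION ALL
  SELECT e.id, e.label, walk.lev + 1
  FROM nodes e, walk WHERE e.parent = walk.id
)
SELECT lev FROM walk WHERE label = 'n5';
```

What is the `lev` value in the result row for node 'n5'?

Base: id=4 (n25) at lev 0.
Iteration 1: rows with parent in {4} -> n10 (id 5, lev 1), n2 (id 7, lev 1).
Iteration 2: rows with parent in {5,7} -> n5 (id 9, lev 2).
Iteration 3: no rows with parent in {9}; recursion stops.

2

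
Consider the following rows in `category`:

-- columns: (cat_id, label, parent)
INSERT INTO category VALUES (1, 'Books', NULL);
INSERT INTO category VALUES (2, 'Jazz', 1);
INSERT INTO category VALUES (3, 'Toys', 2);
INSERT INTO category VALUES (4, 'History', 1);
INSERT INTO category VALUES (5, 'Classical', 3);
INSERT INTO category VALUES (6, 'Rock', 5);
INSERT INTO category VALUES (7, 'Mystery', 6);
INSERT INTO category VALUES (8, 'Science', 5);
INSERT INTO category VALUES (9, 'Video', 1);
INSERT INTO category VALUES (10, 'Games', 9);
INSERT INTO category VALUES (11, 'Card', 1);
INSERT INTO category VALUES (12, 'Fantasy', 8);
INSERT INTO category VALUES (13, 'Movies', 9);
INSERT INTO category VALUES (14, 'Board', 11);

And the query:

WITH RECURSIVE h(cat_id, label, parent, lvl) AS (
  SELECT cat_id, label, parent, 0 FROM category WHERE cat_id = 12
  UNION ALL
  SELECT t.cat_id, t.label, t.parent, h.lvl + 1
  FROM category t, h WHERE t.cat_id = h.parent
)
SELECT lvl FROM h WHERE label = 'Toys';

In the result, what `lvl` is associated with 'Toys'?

3

Base: cat_id=12 (Fantasy), parent=8, lvl 0.
Iteration 1: join on cat_id=8 -> Science (id 8, parent=5, lvl 1).
Iteration 2: join on cat_id=5 -> Classical (id 5, parent=3, lvl 2).
Iteration 3: join on cat_id=3 -> Toys (id 3, parent=2, lvl 3).
Iteration 4: join on cat_id=2 -> Jazz (id 2, parent=1, lvl 4).
Iteration 5: join on cat_id=1 -> Books (id 1, parent=NULL, lvl 5).
Iteration 6: parent is NULL; no match; recursion stops.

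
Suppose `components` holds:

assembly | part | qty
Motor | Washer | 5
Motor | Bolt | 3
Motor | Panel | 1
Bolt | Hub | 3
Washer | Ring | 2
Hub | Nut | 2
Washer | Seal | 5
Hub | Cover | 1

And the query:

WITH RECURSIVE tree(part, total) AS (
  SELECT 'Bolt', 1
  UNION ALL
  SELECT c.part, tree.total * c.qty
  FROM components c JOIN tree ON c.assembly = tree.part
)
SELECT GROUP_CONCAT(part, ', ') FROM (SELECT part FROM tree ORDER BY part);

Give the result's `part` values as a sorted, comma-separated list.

Base: (Bolt, total=1).
Iteration 1: components of {Bolt} -> Hub = 1*3 = 3.
Iteration 2: components of {Hub} -> Cover = 3*1 = 3, Nut = 3*2 = 6.
Iteration 3: no further components; recursion stops.

Bolt, Cover, Hub, Nut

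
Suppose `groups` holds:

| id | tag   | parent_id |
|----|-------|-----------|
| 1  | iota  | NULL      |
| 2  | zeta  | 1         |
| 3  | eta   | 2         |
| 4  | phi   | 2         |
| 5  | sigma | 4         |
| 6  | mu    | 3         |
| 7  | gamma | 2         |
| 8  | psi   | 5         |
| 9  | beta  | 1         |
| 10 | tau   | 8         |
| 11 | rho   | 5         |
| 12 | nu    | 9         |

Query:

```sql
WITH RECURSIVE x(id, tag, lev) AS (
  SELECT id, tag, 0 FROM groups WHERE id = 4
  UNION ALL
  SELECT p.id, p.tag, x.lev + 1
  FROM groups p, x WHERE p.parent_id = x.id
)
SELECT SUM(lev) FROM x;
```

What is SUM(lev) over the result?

Base: id=4 (phi) at lev 0.
Iteration 1: rows with parent_id in {4} -> sigma (id 5, lev 1).
Iteration 2: rows with parent_id in {5} -> psi (id 8, lev 2), rho (id 11, lev 2).
Iteration 3: rows with parent_id in {8,11} -> tau (id 10, lev 3).
Iteration 4: no rows with parent_id in {10}; recursion stops.
SUM(lev) = 0 + 1 + 2 + 2 + 3 = 8.

8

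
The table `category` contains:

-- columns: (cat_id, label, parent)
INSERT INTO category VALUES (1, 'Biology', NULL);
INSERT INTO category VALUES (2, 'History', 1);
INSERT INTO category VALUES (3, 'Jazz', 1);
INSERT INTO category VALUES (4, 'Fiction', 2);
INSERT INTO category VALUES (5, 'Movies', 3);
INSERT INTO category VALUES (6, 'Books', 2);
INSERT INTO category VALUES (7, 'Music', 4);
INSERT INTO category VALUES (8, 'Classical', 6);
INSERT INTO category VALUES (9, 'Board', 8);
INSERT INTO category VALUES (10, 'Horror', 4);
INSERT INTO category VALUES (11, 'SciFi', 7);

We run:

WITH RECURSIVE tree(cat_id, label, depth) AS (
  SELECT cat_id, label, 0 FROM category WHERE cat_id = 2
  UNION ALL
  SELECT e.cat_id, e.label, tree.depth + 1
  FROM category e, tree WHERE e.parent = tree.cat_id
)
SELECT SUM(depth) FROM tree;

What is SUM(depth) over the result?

Base: cat_id=2 (History) at depth 0.
Iteration 1: rows with parent in {2} -> Fiction (id 4, depth 1), Books (id 6, depth 1).
Iteration 2: rows with parent in {4,6} -> Music (id 7, depth 2), Classical (id 8, depth 2), Horror (id 10, depth 2).
Iteration 3: rows with parent in {7,8,10} -> Board (id 9, depth 3), SciFi (id 11, depth 3).
Iteration 4: no rows with parent in {9,11}; recursion stops.
SUM(depth) = 0 + 1 + 1 + 2 + 2 + 2 + 3 + 3 = 14.

14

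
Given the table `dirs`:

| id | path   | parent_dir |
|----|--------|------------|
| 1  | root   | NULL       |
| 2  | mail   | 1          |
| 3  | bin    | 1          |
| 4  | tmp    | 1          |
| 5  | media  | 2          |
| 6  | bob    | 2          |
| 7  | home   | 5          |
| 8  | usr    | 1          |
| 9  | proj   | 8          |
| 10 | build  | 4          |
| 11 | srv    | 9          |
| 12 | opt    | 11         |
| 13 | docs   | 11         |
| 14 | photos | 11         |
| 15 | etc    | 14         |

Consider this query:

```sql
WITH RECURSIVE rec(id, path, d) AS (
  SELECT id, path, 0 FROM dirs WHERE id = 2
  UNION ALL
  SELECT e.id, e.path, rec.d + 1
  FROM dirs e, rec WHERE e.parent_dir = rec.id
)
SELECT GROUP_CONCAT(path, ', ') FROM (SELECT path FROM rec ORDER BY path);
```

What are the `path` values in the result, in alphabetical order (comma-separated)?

Base: id=2 (mail) at d 0.
Iteration 1: rows with parent_dir in {2} -> media (id 5, d 1), bob (id 6, d 1).
Iteration 2: rows with parent_dir in {5,6} -> home (id 7, d 2).
Iteration 3: no rows with parent_dir in {7}; recursion stops.

bob, home, mail, media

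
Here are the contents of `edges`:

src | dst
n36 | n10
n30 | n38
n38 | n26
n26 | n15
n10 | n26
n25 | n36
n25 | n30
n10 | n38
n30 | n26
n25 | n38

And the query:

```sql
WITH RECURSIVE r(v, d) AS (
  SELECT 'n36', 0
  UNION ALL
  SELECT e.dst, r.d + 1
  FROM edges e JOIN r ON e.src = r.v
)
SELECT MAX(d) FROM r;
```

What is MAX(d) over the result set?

Base: (n36, d=0).
Iteration 1: edges from {n36} -> (n10, d=1).
Iteration 2: edges from {n10} -> (n26, d=2), (n38, d=2).
Iteration 3: edges from {n26,n38} -> (n15, d=3), (n26, d=3).
Iteration 4: edges from {n15,n26} -> (n15, d=4).
Iteration 5: no outgoing edges from {n15}; recursion stops.
d values: 0, 1, 2, 2, 3, 3, 4; the maximum is 4.

4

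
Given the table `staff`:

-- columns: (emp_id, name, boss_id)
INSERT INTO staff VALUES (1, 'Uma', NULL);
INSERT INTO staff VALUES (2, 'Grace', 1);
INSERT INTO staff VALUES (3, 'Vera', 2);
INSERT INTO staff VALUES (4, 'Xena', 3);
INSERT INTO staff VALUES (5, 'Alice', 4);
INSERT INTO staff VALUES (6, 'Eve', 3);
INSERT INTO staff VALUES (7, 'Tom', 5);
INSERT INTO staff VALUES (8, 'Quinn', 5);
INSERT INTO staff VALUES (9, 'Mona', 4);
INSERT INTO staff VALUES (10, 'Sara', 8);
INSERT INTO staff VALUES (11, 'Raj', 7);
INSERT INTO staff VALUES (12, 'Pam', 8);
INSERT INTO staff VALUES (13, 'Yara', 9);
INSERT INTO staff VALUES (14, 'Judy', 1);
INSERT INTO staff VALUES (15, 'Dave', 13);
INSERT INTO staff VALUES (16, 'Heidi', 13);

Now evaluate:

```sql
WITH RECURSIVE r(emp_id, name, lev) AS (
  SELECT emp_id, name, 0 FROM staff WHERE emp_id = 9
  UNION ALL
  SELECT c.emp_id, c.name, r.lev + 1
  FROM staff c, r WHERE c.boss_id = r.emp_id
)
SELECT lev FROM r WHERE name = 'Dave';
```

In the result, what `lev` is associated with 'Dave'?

Base: emp_id=9 (Mona) at lev 0.
Iteration 1: rows with boss_id in {9} -> Yara (id 13, lev 1).
Iteration 2: rows with boss_id in {13} -> Dave (id 15, lev 2), Heidi (id 16, lev 2).
Iteration 3: no rows with boss_id in {15,16}; recursion stops.

2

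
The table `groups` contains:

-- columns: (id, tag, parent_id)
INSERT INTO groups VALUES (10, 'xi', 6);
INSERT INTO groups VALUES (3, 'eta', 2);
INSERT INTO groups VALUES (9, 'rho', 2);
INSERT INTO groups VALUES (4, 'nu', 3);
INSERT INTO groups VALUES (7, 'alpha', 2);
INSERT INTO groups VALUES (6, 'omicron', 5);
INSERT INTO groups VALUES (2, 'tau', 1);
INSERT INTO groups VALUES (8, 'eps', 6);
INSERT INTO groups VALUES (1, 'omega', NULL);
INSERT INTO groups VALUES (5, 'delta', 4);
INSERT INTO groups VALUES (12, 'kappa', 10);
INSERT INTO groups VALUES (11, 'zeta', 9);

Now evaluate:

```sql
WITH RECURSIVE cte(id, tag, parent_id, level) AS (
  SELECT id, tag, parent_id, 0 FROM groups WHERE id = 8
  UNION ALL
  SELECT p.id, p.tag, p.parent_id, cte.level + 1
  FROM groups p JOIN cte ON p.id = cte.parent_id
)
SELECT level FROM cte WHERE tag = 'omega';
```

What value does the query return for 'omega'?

Base: id=8 (eps), parent_id=6, level 0.
Iteration 1: join on id=6 -> omicron (id 6, parent_id=5, level 1).
Iteration 2: join on id=5 -> delta (id 5, parent_id=4, level 2).
Iteration 3: join on id=4 -> nu (id 4, parent_id=3, level 3).
Iteration 4: join on id=3 -> eta (id 3, parent_id=2, level 4).
Iteration 5: join on id=2 -> tau (id 2, parent_id=1, level 5).
Iteration 6: join on id=1 -> omega (id 1, parent_id=NULL, level 6).
Iteration 7: parent_id is NULL; no match; recursion stops.

6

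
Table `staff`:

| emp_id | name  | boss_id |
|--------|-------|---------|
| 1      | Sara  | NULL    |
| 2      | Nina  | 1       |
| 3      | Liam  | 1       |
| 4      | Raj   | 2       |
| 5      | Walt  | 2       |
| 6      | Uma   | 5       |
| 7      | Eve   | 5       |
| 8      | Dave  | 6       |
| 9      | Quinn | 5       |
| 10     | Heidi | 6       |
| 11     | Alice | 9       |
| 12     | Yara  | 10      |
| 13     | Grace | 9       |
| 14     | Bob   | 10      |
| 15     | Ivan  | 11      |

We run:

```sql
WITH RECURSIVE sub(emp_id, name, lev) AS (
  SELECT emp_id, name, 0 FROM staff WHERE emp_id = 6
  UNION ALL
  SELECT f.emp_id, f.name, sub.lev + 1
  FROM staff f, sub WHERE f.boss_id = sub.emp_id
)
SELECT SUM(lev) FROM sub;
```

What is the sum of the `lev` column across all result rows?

6

Base: emp_id=6 (Uma) at lev 0.
Iteration 1: rows with boss_id in {6} -> Dave (id 8, lev 1), Heidi (id 10, lev 1).
Iteration 2: rows with boss_id in {8,10} -> Yara (id 12, lev 2), Bob (id 14, lev 2).
Iteration 3: no rows with boss_id in {12,14}; recursion stops.
SUM(lev) = 0 + 1 + 1 + 2 + 2 = 6.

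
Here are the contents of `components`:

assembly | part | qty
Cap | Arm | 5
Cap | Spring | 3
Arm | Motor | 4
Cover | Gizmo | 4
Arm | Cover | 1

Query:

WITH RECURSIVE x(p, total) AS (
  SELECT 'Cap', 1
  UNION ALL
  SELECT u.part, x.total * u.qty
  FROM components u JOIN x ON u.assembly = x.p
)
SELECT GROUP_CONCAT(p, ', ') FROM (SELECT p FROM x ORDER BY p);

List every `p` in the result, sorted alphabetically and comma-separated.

Base: (Cap, total=1).
Iteration 1: components of {Cap} -> Arm = 1*5 = 5, Spring = 1*3 = 3.
Iteration 2: components of {Arm,Spring} -> Cover = 5*1 = 5, Motor = 5*4 = 20.
Iteration 3: components of {Cover,Motor} -> Gizmo = 5*4 = 20.
Iteration 4: no further components; recursion stops.

Arm, Cap, Cover, Gizmo, Motor, Spring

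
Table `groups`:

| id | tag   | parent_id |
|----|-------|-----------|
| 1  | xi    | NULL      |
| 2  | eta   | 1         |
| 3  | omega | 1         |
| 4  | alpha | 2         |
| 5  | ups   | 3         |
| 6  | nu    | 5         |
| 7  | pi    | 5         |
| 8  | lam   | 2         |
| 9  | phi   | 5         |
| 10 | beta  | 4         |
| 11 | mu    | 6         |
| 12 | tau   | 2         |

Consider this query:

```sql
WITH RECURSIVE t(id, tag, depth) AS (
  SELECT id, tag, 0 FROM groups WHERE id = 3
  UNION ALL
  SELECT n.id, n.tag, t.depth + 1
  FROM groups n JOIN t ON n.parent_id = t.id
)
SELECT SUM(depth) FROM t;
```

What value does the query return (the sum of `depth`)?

10

Base: id=3 (omega) at depth 0.
Iteration 1: rows with parent_id in {3} -> ups (id 5, depth 1).
Iteration 2: rows with parent_id in {5} -> nu (id 6, depth 2), pi (id 7, depth 2), phi (id 9, depth 2).
Iteration 3: rows with parent_id in {6,7,9} -> mu (id 11, depth 3).
Iteration 4: no rows with parent_id in {11}; recursion stops.
SUM(depth) = 0 + 1 + 2 + 2 + 2 + 3 = 10.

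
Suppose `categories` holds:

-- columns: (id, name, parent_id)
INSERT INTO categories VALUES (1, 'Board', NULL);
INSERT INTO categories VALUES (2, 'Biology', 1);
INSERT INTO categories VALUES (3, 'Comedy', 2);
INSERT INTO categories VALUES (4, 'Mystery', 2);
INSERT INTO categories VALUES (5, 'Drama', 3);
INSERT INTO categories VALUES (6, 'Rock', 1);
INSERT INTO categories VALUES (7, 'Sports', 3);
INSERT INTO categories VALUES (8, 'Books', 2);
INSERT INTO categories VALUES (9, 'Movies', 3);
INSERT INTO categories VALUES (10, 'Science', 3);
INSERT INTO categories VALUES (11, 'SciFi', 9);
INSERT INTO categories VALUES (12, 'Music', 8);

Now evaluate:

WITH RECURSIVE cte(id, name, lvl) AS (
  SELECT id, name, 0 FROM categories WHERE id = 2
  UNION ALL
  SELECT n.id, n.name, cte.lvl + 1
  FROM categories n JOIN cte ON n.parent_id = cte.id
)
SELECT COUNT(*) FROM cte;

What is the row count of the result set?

Base: id=2 (Biology) at lvl 0.
Iteration 1: rows with parent_id in {2} -> Comedy (id 3, lvl 1), Mystery (id 4, lvl 1), Books (id 8, lvl 1).
Iteration 2: rows with parent_id in {3,4,8} -> Drama (id 5, lvl 2), Sports (id 7, lvl 2), Movies (id 9, lvl 2), Science (id 10, lvl 2), Music (id 12, lvl 2).
Iteration 3: rows with parent_id in {5,7,9,10,12} -> SciFi (id 11, lvl 3).
Iteration 4: no rows with parent_id in {11}; recursion stops.
Total rows emitted: 10.

10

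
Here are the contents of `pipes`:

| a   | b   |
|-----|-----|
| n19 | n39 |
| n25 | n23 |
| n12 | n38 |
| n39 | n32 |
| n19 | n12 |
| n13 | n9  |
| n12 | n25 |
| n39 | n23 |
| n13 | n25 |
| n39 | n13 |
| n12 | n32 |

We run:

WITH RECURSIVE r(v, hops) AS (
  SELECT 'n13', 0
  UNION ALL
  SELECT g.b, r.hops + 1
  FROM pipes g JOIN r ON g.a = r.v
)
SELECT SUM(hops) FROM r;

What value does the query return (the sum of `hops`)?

Base: (n13, hops=0).
Iteration 1: edges from {n13} -> (n25, hops=1), (n9, hops=1).
Iteration 2: edges from {n25,n9} -> (n23, hops=2).
Iteration 3: no outgoing edges from {n23}; recursion stops.
SUM(hops) = 0 + 1 + 1 + 2 = 4.

4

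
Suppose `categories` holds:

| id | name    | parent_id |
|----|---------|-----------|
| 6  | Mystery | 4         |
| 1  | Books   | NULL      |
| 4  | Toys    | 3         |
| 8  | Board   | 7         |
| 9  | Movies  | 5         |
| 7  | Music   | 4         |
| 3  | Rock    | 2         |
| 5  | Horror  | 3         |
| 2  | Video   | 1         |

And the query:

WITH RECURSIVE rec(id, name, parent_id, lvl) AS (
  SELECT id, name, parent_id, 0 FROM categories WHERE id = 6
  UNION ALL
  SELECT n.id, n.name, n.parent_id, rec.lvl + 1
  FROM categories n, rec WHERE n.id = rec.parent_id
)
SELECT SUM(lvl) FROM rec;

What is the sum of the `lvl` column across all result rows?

Base: id=6 (Mystery), parent_id=4, lvl 0.
Iteration 1: join on id=4 -> Toys (id 4, parent_id=3, lvl 1).
Iteration 2: join on id=3 -> Rock (id 3, parent_id=2, lvl 2).
Iteration 3: join on id=2 -> Video (id 2, parent_id=1, lvl 3).
Iteration 4: join on id=1 -> Books (id 1, parent_id=NULL, lvl 4).
Iteration 5: parent_id is NULL; no match; recursion stops.
SUM(lvl) = 0 + 1 + 2 + 3 + 4 = 10.

10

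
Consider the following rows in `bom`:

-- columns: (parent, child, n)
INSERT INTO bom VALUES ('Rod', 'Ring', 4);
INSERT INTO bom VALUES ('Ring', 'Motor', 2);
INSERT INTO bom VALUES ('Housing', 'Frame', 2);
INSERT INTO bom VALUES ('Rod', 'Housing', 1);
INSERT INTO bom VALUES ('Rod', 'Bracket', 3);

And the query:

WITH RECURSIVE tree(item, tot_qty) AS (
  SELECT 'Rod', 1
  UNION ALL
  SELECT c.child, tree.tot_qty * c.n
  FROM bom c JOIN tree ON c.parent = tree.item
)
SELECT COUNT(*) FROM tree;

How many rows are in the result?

6

Base: (Rod, tot_qty=1).
Iteration 1: components of {Rod} -> Bracket = 1*3 = 3, Housing = 1*1 = 1, Ring = 1*4 = 4.
Iteration 2: components of {Bracket,Housing,Ring} -> Frame = 1*2 = 2, Motor = 4*2 = 8.
Iteration 3: no further components; recursion stops.
Total rows emitted: 6.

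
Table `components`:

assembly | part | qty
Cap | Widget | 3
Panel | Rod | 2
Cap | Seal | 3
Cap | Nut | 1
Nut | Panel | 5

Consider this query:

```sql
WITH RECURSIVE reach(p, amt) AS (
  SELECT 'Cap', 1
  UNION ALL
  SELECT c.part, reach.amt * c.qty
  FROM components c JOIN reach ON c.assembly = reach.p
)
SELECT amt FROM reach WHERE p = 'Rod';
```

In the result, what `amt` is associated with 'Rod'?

10

Base: (Cap, amt=1).
Iteration 1: components of {Cap} -> Nut = 1*1 = 1, Seal = 1*3 = 3, Widget = 1*3 = 3.
Iteration 2: components of {Nut,Seal,Widget} -> Panel = 1*5 = 5.
Iteration 3: components of {Panel} -> Rod = 5*2 = 10.
Iteration 4: no further components; recursion stops.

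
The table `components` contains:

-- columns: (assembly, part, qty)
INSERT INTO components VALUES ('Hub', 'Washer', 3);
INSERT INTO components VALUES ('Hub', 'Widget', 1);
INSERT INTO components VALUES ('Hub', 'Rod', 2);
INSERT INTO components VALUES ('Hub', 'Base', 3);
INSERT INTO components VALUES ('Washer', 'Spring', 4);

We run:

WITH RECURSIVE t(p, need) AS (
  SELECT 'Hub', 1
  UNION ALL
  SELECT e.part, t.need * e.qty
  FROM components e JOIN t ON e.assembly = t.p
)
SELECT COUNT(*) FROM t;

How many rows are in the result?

Base: (Hub, need=1).
Iteration 1: components of {Hub} -> Base = 1*3 = 3, Rod = 1*2 = 2, Washer = 1*3 = 3, Widget = 1*1 = 1.
Iteration 2: components of {Base,Rod,Washer,Widget} -> Spring = 3*4 = 12.
Iteration 3: no further components; recursion stops.
Total rows emitted: 6.

6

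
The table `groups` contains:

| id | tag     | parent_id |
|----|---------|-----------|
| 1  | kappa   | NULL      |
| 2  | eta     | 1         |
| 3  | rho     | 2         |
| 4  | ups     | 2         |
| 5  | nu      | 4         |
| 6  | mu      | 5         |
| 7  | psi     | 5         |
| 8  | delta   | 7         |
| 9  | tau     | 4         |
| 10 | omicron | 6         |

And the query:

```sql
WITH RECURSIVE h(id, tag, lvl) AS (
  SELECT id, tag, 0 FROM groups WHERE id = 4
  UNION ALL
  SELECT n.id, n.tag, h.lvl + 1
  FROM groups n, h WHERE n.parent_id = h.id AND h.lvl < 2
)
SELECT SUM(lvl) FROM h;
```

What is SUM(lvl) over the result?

6

Base: id=4 (ups) at lvl 0.
Iteration 1: rows with parent_id in {4} -> nu (id 5, lvl 1), tau (id 9, lvl 1).
Iteration 2: rows with parent_id in {5,9} -> mu (id 6, lvl 2), psi (id 7, lvl 2).
Iteration 3: lvl < 2 fails for all current rows; recursion stops.
SUM(lvl) = 0 + 1 + 1 + 2 + 2 = 6.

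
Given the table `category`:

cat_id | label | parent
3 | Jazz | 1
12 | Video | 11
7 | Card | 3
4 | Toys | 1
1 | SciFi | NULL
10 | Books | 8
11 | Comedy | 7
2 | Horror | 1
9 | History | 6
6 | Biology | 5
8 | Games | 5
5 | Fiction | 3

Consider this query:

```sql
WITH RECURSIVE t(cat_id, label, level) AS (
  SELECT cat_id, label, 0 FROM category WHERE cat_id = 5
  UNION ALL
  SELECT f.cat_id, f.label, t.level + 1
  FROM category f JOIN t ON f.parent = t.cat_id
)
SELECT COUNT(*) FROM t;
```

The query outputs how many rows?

5

Base: cat_id=5 (Fiction) at level 0.
Iteration 1: rows with parent in {5} -> Biology (id 6, level 1), Games (id 8, level 1).
Iteration 2: rows with parent in {6,8} -> History (id 9, level 2), Books (id 10, level 2).
Iteration 3: no rows with parent in {9,10}; recursion stops.
Total rows emitted: 5.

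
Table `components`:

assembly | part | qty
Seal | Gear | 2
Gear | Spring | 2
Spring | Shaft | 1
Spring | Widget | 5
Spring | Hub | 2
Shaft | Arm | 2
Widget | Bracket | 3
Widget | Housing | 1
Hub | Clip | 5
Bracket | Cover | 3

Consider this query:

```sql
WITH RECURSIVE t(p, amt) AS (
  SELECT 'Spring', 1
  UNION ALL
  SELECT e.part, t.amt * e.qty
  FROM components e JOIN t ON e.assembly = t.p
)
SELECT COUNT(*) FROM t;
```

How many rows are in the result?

Base: (Spring, amt=1).
Iteration 1: components of {Spring} -> Hub = 1*2 = 2, Shaft = 1*1 = 1, Widget = 1*5 = 5.
Iteration 2: components of {Hub,Shaft,Widget} -> Arm = 1*2 = 2, Bracket = 5*3 = 15, Clip = 2*5 = 10, Housing = 5*1 = 5.
Iteration 3: components of {Arm,Bracket,Clip,Housing} -> Cover = 15*3 = 45.
Iteration 4: no further components; recursion stops.
Total rows emitted: 9.

9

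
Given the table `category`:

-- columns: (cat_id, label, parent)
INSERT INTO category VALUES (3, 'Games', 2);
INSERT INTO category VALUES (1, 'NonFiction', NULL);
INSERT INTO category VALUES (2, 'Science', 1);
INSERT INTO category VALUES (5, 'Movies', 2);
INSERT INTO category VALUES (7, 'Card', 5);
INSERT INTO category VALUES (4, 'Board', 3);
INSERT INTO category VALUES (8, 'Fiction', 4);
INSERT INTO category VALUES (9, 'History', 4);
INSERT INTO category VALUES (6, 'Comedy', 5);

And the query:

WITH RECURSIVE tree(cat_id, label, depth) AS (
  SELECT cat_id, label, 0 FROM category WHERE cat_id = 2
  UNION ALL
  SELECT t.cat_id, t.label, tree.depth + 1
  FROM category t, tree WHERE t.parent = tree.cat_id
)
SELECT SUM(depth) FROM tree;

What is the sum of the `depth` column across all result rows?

14

Base: cat_id=2 (Science) at depth 0.
Iteration 1: rows with parent in {2} -> Games (id 3, depth 1), Movies (id 5, depth 1).
Iteration 2: rows with parent in {3,5} -> Board (id 4, depth 2), Comedy (id 6, depth 2), Card (id 7, depth 2).
Iteration 3: rows with parent in {4,6,7} -> Fiction (id 8, depth 3), History (id 9, depth 3).
Iteration 4: no rows with parent in {8,9}; recursion stops.
SUM(depth) = 0 + 1 + 1 + 2 + 2 + 2 + 3 + 3 = 14.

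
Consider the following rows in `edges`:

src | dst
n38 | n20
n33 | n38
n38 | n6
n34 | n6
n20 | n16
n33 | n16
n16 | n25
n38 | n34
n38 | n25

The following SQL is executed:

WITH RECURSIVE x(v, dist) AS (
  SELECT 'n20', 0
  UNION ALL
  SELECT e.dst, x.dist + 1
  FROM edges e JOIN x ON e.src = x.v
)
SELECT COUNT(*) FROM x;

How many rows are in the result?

Base: (n20, dist=0).
Iteration 1: edges from {n20} -> (n16, dist=1).
Iteration 2: edges from {n16} -> (n25, dist=2).
Iteration 3: no outgoing edges from {n25}; recursion stops.
Total rows emitted: 3.

3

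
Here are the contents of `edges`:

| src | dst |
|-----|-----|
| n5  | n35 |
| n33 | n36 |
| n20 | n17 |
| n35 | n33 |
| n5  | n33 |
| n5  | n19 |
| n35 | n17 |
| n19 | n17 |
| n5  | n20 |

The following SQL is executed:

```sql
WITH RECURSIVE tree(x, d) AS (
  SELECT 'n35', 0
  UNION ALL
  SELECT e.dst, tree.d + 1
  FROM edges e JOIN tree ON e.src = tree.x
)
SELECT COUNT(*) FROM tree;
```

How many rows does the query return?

Base: (n35, d=0).
Iteration 1: edges from {n35} -> (n17, d=1), (n33, d=1).
Iteration 2: edges from {n17,n33} -> (n36, d=2).
Iteration 3: no outgoing edges from {n36}; recursion stops.
Total rows emitted: 4.

4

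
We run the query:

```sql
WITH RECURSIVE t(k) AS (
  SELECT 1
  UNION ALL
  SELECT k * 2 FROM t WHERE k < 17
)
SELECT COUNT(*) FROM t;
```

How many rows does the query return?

Base: k=1.
Iteration 1: 1 < 17 holds -> k = 1 * 2 = 2.
Iteration 2: 2 < 17 holds -> k = 2 * 2 = 4.
Iteration 3: 4 < 17 holds -> k = 4 * 2 = 8.
Iteration 4: 8 < 17 holds -> k = 8 * 2 = 16.
Iteration 5: 16 < 17 holds -> k = 16 * 2 = 32.
Iteration 6: 32 < 17 fails; recursion stops.
Total rows emitted: 6.

6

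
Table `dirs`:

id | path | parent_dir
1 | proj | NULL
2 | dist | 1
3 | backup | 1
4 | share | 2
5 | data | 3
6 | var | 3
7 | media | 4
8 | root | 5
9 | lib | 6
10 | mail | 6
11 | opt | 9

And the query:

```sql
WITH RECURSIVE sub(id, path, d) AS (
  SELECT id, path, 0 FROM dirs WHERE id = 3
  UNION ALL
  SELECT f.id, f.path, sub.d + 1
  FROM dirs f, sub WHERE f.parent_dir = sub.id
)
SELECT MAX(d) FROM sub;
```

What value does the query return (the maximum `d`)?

Base: id=3 (backup) at d 0.
Iteration 1: rows with parent_dir in {3} -> data (id 5, d 1), var (id 6, d 1).
Iteration 2: rows with parent_dir in {5,6} -> root (id 8, d 2), lib (id 9, d 2), mail (id 10, d 2).
Iteration 3: rows with parent_dir in {8,9,10} -> opt (id 11, d 3).
Iteration 4: no rows with parent_dir in {11}; recursion stops.
d values: 0, 1, 1, 2, 2, 2, 3; the maximum is 3.

3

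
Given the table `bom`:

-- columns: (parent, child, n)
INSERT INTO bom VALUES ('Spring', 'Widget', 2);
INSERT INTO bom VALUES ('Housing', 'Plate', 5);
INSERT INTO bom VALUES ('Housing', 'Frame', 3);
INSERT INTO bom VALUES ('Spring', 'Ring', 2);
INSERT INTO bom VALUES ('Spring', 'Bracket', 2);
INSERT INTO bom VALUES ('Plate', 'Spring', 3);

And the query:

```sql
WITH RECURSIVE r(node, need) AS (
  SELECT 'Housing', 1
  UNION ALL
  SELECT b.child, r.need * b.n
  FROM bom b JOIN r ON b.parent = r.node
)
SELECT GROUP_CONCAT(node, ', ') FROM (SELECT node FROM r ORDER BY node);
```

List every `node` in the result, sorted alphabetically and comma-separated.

Base: (Housing, need=1).
Iteration 1: components of {Housing} -> Frame = 1*3 = 3, Plate = 1*5 = 5.
Iteration 2: components of {Frame,Plate} -> Spring = 5*3 = 15.
Iteration 3: components of {Spring} -> Bracket = 15*2 = 30, Ring = 15*2 = 30, Widget = 15*2 = 30.
Iteration 4: no further components; recursion stops.

Bracket, Frame, Housing, Plate, Ring, Spring, Widget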